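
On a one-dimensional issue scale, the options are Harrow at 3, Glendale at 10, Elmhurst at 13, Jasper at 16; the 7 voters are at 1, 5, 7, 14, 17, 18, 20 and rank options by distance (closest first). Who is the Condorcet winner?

With single-peaked preferences on a line, the Condorcet winner is the candidate closest to the median voter.
The median voter (position 14) is closest to Elmhurst at 13.
Check: Elmhurst vs Jasper — voters closer to Elmhurst: 4 of 7.

Elmhurst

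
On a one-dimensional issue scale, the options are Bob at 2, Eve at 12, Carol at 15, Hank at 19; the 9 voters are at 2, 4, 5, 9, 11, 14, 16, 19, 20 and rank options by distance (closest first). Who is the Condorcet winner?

With single-peaked preferences on a line, the Condorcet winner is the candidate closest to the median voter.
The median voter (position 11) is closest to Eve at 12.
Check: Eve vs Hank — voters closer to Eve: 6 of 9.

Eve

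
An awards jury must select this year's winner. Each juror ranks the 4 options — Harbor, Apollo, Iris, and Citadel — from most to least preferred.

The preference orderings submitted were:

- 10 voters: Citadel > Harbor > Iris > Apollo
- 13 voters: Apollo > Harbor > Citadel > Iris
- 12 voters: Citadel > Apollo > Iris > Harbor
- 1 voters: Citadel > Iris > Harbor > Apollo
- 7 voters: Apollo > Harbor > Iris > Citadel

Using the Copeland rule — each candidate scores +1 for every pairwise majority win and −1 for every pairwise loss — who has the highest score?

Pairwise results:
  Harbor vs Apollo: Apollo wins 32–11.
  Harbor vs Iris: Harbor wins 30–13.
  Harbor vs Citadel: Citadel wins 23–20.
  Apollo vs Iris: Apollo wins 32–11.
  Apollo vs Citadel: Citadel wins 23–20.
  Iris vs Citadel: Citadel wins 36–7.
Copeland scores (wins − losses):
  Harbor: 1 − 2 = -1
  Apollo: 2 − 1 = 1
  Iris: 0 − 3 = -3
  Citadel: 3 − 0 = 3
Citadel has the best Copeland score.

Citadel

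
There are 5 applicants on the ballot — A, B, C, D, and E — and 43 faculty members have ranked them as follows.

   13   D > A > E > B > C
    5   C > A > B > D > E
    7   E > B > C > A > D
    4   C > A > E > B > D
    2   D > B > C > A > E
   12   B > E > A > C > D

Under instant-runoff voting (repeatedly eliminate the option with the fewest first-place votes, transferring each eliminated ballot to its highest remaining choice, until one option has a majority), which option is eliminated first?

A

Round 1: D 15, B 12, C 9, E 7, A 0. A has the fewest and is eliminated.
Round 2: D 15, B 12, C 9, E 7. E has the fewest and is eliminated.
Round 3: B 19, D 15, C 9. C has the fewest and is eliminated.
Round 4: B 28, D 15. B has a majority.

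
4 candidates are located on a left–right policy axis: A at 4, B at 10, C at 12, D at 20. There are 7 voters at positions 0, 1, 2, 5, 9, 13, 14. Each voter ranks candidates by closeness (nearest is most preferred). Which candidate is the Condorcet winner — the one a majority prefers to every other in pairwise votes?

A

With single-peaked preferences on a line, the Condorcet winner is the candidate closest to the median voter.
The median voter (position 5) is closest to A at 4.
Check: A vs B — voters closer to A: 4 of 7.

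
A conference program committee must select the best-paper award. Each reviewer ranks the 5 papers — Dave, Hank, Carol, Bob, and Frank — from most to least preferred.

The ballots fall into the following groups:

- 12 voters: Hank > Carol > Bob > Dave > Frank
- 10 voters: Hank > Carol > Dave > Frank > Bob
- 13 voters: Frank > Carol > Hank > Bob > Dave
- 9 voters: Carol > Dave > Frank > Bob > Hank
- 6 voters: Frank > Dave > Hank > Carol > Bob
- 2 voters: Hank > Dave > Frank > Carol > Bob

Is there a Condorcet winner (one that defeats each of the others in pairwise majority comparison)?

No

Head-to-head results (52 voters total):
Dave vs Hank: Hank wins 37–15.
Dave vs Carol: Carol wins 44–8.
Dave vs Bob: Dave wins 27–25.
Dave vs Frank: Dave wins 33–19.
Hank vs Carol: Hank wins 30–22.
Hank vs Bob: Hank wins 43–9.
Hank vs Frank: Frank wins 28–24.
Carol vs Bob: Carol wins 52–0.
Carol vs Frank: Carol wins 31–21.
Bob vs Frank: Frank wins 40–12.
No candidate beats all others: Dave beats Frank beats Hank beats Dave, a majority cycle.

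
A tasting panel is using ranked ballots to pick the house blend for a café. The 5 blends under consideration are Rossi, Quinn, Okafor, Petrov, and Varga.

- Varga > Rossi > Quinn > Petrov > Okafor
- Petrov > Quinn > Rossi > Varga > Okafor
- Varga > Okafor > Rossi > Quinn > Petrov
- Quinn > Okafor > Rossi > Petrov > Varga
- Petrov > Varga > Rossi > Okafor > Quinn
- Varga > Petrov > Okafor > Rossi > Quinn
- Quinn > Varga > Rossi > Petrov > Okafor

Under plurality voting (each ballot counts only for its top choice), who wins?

First-place vote totals:
  Rossi: 0
  Quinn: 2
  Okafor: 0
  Petrov: 2
  Varga: 3
Varga has the most first-place votes.

Varga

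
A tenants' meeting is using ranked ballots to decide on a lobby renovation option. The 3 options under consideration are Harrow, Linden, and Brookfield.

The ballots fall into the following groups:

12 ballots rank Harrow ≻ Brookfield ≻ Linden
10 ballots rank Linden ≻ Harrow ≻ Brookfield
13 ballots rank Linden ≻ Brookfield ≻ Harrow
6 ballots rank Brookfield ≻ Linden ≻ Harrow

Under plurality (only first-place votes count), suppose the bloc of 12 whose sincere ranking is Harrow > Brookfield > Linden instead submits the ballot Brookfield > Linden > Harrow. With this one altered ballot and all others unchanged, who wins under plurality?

First-place totals with the altered ballot: Harrow 0, Linden 23, Brookfield 18.
The winner is unchanged: still Linden.

Linden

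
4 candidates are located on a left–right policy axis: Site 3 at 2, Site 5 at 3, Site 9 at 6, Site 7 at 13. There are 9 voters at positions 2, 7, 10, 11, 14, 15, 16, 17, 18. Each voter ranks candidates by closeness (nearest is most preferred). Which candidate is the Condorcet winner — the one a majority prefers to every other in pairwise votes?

Site 7

With single-peaked preferences on a line, the Condorcet winner is the candidate closest to the median voter.
The median voter (position 14) is closest to Site 7 at 13.
Check: Site 7 vs Site 9 — voters closer to Site 7: 7 of 9.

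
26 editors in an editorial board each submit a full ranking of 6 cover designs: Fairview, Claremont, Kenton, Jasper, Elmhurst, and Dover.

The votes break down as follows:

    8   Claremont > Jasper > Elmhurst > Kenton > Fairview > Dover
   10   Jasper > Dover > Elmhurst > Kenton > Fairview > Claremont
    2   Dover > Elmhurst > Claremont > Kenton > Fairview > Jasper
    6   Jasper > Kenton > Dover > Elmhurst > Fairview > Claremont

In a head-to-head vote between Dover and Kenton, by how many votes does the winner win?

2

Ballots ranking Dover above Kenton: 10+2 = 12.
Ballots ranking Kenton above Dover: 8+6 = 14.
Kenton wins 14–12, a margin of 2.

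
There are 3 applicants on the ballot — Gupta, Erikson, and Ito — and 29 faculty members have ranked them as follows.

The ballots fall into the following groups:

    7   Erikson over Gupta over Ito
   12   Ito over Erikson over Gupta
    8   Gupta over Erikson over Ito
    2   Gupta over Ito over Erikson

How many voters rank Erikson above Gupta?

Ballots ranking Erikson above Gupta: 7+12 = 19.
Ballots ranking Gupta above Erikson: 8+2 = 10.
So 19 of 29 voters prefer Erikson to Gupta.

19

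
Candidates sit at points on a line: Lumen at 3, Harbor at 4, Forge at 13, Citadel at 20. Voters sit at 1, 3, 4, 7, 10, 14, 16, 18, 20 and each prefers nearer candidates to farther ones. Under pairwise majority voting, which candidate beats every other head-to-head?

With single-peaked preferences on a line, the Condorcet winner is the candidate closest to the median voter.
The median voter (position 10) is closest to Forge at 13.
Check: Forge vs Citadel — voters closer to Forge: 7 of 9.

Forge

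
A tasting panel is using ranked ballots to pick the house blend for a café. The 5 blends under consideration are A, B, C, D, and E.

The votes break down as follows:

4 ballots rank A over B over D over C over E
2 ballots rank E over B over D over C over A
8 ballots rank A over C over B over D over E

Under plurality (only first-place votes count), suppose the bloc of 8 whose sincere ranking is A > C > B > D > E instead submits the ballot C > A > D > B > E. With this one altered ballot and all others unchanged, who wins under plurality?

C

First-place totals with the altered ballot: A 4, B 0, C 8, D 0, E 2.
The switch changes the winner from A to C.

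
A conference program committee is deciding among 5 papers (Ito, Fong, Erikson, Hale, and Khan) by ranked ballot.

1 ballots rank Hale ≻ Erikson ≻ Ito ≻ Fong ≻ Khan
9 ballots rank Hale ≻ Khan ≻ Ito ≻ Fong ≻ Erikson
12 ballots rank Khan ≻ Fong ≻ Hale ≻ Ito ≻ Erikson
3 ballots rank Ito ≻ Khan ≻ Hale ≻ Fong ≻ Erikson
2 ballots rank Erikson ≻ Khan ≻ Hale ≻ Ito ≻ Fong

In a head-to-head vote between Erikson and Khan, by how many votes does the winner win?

21

Ballots ranking Erikson above Khan: 1+2 = 3.
Ballots ranking Khan above Erikson: 9+12+3 = 24.
Khan wins 24–3, a margin of 21.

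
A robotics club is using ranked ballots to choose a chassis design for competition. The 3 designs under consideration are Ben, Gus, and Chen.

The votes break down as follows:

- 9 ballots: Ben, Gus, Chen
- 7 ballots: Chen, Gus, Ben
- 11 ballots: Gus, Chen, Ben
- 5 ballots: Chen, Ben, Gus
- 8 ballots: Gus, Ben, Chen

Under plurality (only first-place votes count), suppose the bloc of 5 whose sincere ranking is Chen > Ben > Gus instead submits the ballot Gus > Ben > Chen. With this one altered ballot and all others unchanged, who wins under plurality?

Gus

First-place totals with the altered ballot: Ben 9, Gus 24, Chen 7.
The winner is unchanged: still Gus.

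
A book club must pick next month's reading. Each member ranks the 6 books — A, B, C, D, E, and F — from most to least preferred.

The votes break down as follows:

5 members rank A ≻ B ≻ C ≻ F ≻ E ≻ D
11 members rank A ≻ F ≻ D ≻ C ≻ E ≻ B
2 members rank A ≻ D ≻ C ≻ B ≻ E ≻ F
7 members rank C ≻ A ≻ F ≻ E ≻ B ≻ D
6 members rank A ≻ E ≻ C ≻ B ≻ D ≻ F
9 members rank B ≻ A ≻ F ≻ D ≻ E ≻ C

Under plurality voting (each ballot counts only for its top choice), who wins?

A

First-place vote totals:
  A: 24
  B: 9
  C: 7
  D: 0
  E: 0
  F: 0
A has the most first-place votes.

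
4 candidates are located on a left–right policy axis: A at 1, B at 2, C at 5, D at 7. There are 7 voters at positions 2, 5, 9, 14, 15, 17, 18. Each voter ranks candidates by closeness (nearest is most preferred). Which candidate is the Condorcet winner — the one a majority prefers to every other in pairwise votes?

D

With single-peaked preferences on a line, the Condorcet winner is the candidate closest to the median voter.
The median voter (position 14) is closest to D at 7.
Check: D vs C — voters closer to D: 5 of 7.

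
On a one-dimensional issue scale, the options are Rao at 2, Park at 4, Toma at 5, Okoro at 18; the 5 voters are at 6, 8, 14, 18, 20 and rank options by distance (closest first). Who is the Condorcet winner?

With single-peaked preferences on a line, the Condorcet winner is the candidate closest to the median voter.
The median voter (position 14) is closest to Okoro at 18.
Check: Okoro vs Park — voters closer to Okoro: 3 of 5.

Okoro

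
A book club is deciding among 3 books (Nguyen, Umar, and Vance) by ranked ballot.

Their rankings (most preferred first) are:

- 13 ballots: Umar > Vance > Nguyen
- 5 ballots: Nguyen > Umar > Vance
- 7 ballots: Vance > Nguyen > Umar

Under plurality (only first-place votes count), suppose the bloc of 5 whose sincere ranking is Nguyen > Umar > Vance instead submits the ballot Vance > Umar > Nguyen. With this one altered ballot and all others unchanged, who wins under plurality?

First-place totals with the altered ballot: Nguyen 0, Umar 13, Vance 12.
The winner is unchanged: still Umar.

Umar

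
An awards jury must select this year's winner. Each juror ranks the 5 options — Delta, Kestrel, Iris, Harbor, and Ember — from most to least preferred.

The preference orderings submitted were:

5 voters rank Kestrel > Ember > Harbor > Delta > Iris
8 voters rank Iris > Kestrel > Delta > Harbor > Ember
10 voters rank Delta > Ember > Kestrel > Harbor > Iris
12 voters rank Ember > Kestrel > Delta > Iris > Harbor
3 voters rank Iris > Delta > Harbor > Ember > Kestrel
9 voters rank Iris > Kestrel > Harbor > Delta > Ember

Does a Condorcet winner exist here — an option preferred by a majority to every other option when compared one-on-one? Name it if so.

None — there is no Condorcet winner

Head-to-head results (47 voters total):
Delta vs Kestrel: Kestrel wins 34–13.
Delta vs Iris: Delta wins 27–20.
Delta vs Harbor: Delta wins 33–14.
Delta vs Ember: Delta wins 30–17.
Kestrel vs Iris: Kestrel wins 27–20.
Kestrel vs Harbor: Kestrel wins 44–3.
Kestrel vs Ember: Ember wins 25–22.
Iris vs Harbor: Iris wins 32–15.
Iris vs Ember: Ember wins 27–20.
Harbor vs Ember: Ember wins 27–20.
No candidate beats all others: Delta beats Ember beats Kestrel beats Delta, a majority cycle.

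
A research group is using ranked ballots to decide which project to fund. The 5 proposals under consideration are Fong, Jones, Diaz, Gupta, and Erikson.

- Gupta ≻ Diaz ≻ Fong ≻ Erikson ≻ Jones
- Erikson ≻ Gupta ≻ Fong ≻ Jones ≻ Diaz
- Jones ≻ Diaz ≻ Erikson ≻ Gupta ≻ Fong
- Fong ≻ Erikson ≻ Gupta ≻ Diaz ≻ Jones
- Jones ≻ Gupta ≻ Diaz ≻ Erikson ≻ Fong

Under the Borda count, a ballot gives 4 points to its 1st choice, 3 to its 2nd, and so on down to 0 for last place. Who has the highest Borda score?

Borda scores:
  Fong: 2 + 2 + 0 + 4 + 0 = 8
  Jones: 0 + 1 + 4 + 0 + 4 = 9
  Diaz: 3 + 0 + 3 + 1 + 2 = 9
  Gupta: 4 + 3 + 1 + 2 + 3 = 13
  Erikson: 1 + 4 + 2 + 3 + 1 = 11
Gupta has the highest total.

Gupta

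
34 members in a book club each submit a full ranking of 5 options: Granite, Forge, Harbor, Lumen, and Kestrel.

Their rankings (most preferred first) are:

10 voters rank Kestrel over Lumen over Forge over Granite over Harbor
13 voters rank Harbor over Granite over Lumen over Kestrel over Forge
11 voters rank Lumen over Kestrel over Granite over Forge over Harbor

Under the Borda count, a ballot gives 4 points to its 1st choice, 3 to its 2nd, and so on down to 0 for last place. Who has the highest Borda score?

Borda scores:
  Granite: 10·1 + 13·3 + 11·2 = 71
  Forge: 10·2 + 13·0 + 11·1 = 31
  Harbor: 10·0 + 13·4 + 11·0 = 52
  Lumen: 10·3 + 13·2 + 11·4 = 100
  Kestrel: 10·4 + 13·1 + 11·3 = 86
Lumen has the highest total.

Lumen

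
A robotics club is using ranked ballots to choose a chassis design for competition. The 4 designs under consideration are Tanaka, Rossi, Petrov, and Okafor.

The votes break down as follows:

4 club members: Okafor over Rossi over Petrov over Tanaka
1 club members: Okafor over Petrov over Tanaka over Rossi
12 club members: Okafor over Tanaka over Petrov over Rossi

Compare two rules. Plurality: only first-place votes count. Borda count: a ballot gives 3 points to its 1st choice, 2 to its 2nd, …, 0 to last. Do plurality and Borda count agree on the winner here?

Plurality first-place counts: Tanaka 0, Rossi 0, Petrov 0, Okafor 17 → Okafor.
Borda totals: Tanaka 25, Rossi 8, Petrov 18, Okafor 51 → Okafor.
The two rules agree on Okafor.

Yes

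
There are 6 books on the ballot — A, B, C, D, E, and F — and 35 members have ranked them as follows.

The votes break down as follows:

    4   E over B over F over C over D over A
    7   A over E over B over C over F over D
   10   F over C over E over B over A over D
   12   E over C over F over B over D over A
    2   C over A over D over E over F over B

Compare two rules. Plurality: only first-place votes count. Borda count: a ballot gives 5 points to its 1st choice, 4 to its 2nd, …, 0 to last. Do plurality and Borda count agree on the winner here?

Plurality first-place counts: A 7, B 0, C 2, D 0, E 16, F 10 → E.
Borda totals: A 53, B 81, C 120, D 22, E 142, F 107 → E.
The two rules agree on E.

Yes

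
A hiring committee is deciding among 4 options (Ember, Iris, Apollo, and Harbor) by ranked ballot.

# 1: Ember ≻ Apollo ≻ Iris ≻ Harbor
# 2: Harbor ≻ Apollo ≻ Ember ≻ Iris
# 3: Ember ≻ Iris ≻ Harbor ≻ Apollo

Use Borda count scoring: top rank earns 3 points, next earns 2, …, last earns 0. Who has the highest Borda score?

Ember

Borda scores:
  Ember: 3 + 1 + 3 = 7
  Iris: 1 + 0 + 2 = 3
  Apollo: 2 + 2 + 0 = 4
  Harbor: 0 + 3 + 1 = 4
Ember has the highest total.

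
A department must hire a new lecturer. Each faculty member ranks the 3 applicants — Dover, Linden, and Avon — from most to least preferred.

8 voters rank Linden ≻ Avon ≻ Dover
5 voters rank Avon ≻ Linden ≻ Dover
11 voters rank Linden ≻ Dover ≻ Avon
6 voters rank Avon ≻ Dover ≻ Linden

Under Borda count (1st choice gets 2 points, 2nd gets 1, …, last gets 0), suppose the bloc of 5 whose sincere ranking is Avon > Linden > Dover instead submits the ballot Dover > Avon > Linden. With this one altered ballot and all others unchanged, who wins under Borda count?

Linden

Borda totals with the altered ballot: Dover 27, Linden 38, Avon 25.
The winner is unchanged: still Linden.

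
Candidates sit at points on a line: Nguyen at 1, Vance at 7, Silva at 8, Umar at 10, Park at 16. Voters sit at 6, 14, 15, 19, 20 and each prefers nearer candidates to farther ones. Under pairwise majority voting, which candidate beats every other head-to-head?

Park

With single-peaked preferences on a line, the Condorcet winner is the candidate closest to the median voter.
The median voter (position 15) is closest to Park at 16.
Check: Park vs Silva — voters closer to Park: 4 of 5.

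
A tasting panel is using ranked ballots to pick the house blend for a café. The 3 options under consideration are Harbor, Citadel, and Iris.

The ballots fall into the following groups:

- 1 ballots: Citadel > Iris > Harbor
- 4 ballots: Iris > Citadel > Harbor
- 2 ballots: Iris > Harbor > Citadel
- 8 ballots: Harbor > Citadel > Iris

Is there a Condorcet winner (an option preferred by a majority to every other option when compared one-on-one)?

Yes

Head-to-head results (15 voters total):
Harbor vs Citadel: Harbor wins 10–5.
Harbor vs Iris: Harbor wins 8–7.
Citadel vs Iris: Citadel wins 9–6.
Harbor beats each rival — Citadel (10–5), Iris (8–7) — so Harbor is the Condorcet winner.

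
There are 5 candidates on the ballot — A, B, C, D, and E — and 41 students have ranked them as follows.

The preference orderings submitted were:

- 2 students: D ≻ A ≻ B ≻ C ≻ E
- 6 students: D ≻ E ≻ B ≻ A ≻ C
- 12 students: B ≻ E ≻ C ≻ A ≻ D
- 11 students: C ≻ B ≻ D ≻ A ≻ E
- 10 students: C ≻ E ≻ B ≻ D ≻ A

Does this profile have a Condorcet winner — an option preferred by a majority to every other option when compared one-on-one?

Yes

Head-to-head results (41 voters total):
A vs B: B wins 39–2.
A vs C: C wins 33–8.
A vs D: D wins 29–12.
A vs E: E wins 28–13.
B vs C: C wins 21–20.
B vs D: B wins 33–8.
B vs E: B wins 25–16.
C vs D: C wins 33–8.
C vs E: C wins 23–18.
D vs E: E wins 22–19.
C beats each rival — A (33–8), B (21–20), D (33–8), E (23–18) — so C is the Condorcet winner.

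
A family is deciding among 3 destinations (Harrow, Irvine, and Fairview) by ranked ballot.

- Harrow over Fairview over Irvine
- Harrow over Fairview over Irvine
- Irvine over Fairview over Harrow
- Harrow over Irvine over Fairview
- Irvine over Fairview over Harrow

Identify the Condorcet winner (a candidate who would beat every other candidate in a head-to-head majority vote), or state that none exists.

Head-to-head results (5 voters total):
Harrow vs Irvine: Harrow wins 3–2.
Harrow vs Fairview: Harrow wins 3–2.
Irvine vs Fairview: Irvine wins 3–2.
Harrow beats each rival — Irvine (3–2), Fairview (3–2) — so Harrow is the Condorcet winner.

Harrow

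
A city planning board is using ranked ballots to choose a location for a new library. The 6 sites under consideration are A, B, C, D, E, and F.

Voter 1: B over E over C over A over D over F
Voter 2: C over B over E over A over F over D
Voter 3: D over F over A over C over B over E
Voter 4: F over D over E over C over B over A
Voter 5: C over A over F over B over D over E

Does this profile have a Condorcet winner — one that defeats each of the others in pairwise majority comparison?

Head-to-head results (5 voters total):
A vs B: B wins 3–2.
A vs C: C wins 4–1.
A vs D: A wins 3–2.
A vs E: E wins 3–2.
A vs F: A wins 3–2.
B vs C: C wins 4–1.
B vs D: B wins 3–2.
B vs E: B wins 4–1.
B vs F: F wins 3–2.
C vs D: C wins 3–2.
C vs E: C wins 3–2.
C vs F: C wins 3–2.
D vs E: D wins 3–2.
D vs F: F wins 3–2.
E vs F: F wins 3–2.
C beats each rival — A (4–1), B (4–1), D (3–2), E (3–2), F (3–2) — so C is the Condorcet winner.

Yes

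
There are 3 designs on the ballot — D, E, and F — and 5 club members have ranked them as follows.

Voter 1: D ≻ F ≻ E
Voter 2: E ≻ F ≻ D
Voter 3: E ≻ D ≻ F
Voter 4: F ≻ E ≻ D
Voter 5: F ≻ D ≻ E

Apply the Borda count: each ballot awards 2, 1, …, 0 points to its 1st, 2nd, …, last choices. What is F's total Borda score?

Borda scores:
  D: 2 + 0 + 1 + 0 + 1 = 4
  E: 0 + 2 + 2 + 1 + 0 = 5
  F: 1 + 1 + 0 + 2 + 2 = 6

6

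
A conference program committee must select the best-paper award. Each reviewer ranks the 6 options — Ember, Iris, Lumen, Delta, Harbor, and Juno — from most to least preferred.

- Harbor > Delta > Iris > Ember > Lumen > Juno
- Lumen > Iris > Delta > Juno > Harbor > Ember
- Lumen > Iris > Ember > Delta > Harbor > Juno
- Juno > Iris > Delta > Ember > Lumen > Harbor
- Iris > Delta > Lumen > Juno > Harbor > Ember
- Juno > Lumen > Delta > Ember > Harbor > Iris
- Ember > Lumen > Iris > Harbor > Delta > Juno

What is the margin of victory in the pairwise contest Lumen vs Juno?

Ballots ranking Lumen above Juno: 5.
Ballots ranking Juno above Lumen: 2.
Lumen wins 5–2, a margin of 3.

3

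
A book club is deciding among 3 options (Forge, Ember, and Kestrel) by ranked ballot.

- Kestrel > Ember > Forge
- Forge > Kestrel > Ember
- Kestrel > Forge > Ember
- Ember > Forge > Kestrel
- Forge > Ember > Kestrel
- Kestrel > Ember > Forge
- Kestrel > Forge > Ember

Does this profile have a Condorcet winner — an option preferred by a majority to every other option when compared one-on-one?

Head-to-head results (7 voters total):
Forge vs Ember: Forge wins 4–3.
Forge vs Kestrel: Kestrel wins 4–3.
Ember vs Kestrel: Kestrel wins 5–2.
Kestrel beats each rival — Forge (4–3), Ember (5–2) — so Kestrel is the Condorcet winner.

Yes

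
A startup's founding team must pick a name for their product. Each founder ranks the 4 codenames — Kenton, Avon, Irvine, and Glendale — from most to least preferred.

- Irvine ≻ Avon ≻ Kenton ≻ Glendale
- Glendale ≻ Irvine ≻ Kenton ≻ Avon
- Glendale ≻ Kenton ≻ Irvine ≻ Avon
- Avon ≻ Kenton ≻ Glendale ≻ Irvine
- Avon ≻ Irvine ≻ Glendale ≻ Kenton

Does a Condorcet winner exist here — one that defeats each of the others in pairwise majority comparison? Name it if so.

Head-to-head results (5 voters total):
Kenton vs Avon: Avon wins 3–2.
Kenton vs Irvine: Irvine wins 3–2.
Kenton vs Glendale: Glendale wins 3–2.
Avon vs Irvine: Irvine wins 3–2.
Avon vs Glendale: Avon wins 3–2.
Irvine vs Glendale: Glendale wins 3–2.
No candidate beats all others: Avon beats Glendale beats Irvine beats Avon, a majority cycle.

There is no Condorcet winner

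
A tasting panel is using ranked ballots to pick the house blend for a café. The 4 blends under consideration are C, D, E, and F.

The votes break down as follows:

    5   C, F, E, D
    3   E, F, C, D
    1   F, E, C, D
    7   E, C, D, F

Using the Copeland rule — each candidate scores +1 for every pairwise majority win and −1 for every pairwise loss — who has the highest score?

E

Pairwise results:
  C vs D: C wins 16–0.
  C vs E: E wins 11–5.
  C vs F: C wins 12–4.
  D vs E: E wins 16–0.
  D vs F: F wins 9–7.
  E vs F: E wins 10–6.
Copeland scores (wins − losses):
  C: 2 − 1 = 1
  D: 0 − 3 = -3
  E: 3 − 0 = 3
  F: 1 − 2 = -1
E has the best Copeland score.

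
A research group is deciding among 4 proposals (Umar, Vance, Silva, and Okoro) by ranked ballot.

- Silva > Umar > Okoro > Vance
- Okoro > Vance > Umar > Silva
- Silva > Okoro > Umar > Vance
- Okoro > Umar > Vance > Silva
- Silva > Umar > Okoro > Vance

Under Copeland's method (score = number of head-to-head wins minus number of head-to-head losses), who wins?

Pairwise results:
  Umar vs Vance: Umar wins 4–1.
  Umar vs Silva: Silva wins 3–2.
  Umar vs Okoro: Okoro wins 3–2.
  Vance vs Silva: Silva wins 3–2.
  Vance vs Okoro: Okoro wins 5–0.
  Silva vs Okoro: Silva wins 3–2.
Copeland scores (wins − losses):
  Umar: 1 − 2 = -1
  Vance: 0 − 3 = -3
  Silva: 3 − 0 = 3
  Okoro: 2 − 1 = 1
Silva has the best Copeland score.

Silva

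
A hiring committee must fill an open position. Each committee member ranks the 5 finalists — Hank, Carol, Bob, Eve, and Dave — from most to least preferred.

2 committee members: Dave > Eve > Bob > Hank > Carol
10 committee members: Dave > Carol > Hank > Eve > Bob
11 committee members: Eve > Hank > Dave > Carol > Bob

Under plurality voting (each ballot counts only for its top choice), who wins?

Dave

First-place vote totals:
  Hank: 0
  Carol: 0
  Bob: 0
  Eve: 11
  Dave: 12
Dave has the most first-place votes.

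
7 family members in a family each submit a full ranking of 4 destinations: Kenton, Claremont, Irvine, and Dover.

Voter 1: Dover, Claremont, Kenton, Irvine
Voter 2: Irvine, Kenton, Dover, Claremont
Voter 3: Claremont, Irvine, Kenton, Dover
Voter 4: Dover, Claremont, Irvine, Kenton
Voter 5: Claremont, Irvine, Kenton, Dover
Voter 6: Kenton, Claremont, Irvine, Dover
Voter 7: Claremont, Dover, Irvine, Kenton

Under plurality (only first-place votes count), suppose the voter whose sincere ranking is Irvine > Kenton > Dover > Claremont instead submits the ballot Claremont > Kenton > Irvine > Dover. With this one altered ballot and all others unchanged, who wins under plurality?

First-place totals with the altered ballot: Kenton 1, Claremont 4, Irvine 0, Dover 2.
The winner is unchanged: still Claremont.

Claremont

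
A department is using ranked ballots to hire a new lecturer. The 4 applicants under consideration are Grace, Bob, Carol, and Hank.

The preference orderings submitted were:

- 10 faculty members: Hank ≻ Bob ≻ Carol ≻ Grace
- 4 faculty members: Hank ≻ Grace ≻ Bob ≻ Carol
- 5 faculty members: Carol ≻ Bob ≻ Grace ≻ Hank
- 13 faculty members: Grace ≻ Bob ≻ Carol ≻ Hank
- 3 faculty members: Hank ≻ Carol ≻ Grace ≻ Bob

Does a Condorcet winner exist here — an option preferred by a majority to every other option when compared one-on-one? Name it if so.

Head-to-head results (35 voters total):
Grace vs Bob: Grace wins 20–15.
Grace vs Carol: Carol wins 18–17.
Grace vs Hank: Grace wins 18–17.
Bob vs Carol: Bob wins 27–8.
Bob vs Hank: Bob wins 18–17.
Carol vs Hank: Carol wins 18–17.
No candidate beats all others: Grace beats Bob beats Carol beats Grace, a majority cycle.

No Condorcet winner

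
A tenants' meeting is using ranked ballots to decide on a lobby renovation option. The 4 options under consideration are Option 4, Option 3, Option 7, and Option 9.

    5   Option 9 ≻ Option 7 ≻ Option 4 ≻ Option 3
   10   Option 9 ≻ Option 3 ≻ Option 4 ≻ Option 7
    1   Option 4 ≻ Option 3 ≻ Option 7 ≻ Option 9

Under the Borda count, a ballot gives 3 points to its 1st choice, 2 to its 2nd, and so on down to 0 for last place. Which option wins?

Borda scores:
  Option 4: 5·1 + 10·1 + 3 = 18
  Option 3: 5·0 + 10·2 + 2 = 22
  Option 7: 5·2 + 10·0 + 1 = 11
  Option 9: 5·3 + 10·3 + 0 = 45
Option 9 has the highest total.

Option 9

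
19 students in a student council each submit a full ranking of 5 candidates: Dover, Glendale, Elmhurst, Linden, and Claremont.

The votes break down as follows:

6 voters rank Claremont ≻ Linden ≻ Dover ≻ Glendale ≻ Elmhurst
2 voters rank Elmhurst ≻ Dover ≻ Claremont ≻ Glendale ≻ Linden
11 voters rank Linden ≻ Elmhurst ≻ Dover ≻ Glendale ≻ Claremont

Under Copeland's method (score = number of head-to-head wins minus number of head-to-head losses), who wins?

Pairwise results:
  Dover vs Glendale: Dover wins 19–0.
  Dover vs Elmhurst: Elmhurst wins 13–6.
  Dover vs Linden: Linden wins 17–2.
  Dover vs Claremont: Dover wins 13–6.
  Glendale vs Elmhurst: Elmhurst wins 13–6.
  Glendale vs Linden: Linden wins 17–2.
  Glendale vs Claremont: Glendale wins 11–8.
  Elmhurst vs Linden: Linden wins 17–2.
  Elmhurst vs Claremont: Elmhurst wins 13–6.
  Linden vs Claremont: Linden wins 11–8.
Copeland scores (wins − losses):
  Dover: 2 − 2 = 0
  Glendale: 1 − 3 = -2
  Elmhurst: 3 − 1 = 2
  Linden: 4 − 0 = 4
  Claremont: 0 − 4 = -4
Linden has the best Copeland score.

Linden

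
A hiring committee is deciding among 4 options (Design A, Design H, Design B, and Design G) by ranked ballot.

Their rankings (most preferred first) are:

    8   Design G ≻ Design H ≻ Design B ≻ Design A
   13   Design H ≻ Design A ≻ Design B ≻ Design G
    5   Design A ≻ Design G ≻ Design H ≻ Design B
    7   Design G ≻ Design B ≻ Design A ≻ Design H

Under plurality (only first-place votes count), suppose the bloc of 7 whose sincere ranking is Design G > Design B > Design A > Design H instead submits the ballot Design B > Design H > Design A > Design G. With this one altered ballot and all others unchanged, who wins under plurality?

Design H

First-place totals with the altered ballot: Design A 5, Design H 13, Design B 7, Design G 8.
The switch changes the winner from Design G to Design H.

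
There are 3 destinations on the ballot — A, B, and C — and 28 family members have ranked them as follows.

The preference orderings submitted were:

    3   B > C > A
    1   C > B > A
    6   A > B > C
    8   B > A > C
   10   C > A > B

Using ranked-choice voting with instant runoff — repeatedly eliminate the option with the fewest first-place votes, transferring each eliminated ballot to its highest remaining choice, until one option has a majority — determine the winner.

B

Round 1: B 11, C 11, A 6. A has the fewest and is eliminated.
Round 2: B 17, C 11. B has a majority.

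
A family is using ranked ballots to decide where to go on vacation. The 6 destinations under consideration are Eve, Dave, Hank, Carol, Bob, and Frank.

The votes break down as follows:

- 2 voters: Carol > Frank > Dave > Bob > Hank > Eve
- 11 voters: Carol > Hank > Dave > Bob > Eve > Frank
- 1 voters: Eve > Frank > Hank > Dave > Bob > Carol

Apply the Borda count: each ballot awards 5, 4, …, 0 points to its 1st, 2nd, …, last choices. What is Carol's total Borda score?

65

Borda scores:
  Eve: 2·0 + 11·1 + 5 = 16
  Dave: 2·3 + 11·3 + 2 = 41
  Hank: 2·1 + 11·4 + 3 = 49
  Carol: 2·5 + 11·5 + 0 = 65
  Bob: 2·2 + 11·2 + 1 = 27
  Frank: 2·4 + 11·0 + 4 = 12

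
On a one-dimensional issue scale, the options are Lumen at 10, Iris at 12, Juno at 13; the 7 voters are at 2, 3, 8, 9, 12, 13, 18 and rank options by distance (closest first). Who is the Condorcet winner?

With single-peaked preferences on a line, the Condorcet winner is the candidate closest to the median voter.
The median voter (position 9) is closest to Lumen at 10.
Check: Lumen vs Iris — voters closer to Lumen: 4 of 7.

Lumen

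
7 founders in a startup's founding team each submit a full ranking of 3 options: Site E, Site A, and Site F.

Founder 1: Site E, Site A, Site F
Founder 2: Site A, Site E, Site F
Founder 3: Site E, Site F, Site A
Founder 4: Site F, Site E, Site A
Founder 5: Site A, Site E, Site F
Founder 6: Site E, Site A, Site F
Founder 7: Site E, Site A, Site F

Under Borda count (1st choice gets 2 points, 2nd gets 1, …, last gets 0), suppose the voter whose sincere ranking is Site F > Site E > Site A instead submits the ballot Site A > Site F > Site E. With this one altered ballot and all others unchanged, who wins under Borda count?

Site E

Borda totals with the altered ballot: Site E 10, Site A 9, Site F 2.
The winner is unchanged: still Site E.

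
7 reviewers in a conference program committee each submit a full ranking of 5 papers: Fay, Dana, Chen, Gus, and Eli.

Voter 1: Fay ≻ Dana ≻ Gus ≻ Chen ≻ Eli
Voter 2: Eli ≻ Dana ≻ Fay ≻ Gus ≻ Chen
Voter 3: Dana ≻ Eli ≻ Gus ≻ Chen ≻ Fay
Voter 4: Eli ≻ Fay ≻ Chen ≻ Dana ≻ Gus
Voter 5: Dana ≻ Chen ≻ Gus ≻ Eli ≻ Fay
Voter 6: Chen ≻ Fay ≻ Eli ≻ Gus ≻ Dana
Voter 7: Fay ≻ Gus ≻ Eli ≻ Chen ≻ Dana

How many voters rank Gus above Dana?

2

Ballots ranking Gus above Dana: 2.
Ballots ranking Dana above Gus: 5.
So 2 of 7 voters prefer Gus to Dana.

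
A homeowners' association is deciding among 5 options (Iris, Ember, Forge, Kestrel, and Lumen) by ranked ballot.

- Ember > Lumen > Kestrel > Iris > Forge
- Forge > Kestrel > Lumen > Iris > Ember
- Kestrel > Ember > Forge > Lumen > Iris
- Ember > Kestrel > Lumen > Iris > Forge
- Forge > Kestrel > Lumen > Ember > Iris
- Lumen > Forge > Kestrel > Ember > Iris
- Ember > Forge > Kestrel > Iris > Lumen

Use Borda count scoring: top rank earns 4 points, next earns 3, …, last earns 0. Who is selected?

Kestrel

Borda scores:
  Iris: 1 + 1 + 0 + 1 + 0 + 0 + 1 = 4
  Ember: 4 + 0 + 3 + 4 + 1 + 1 + 4 = 17
  Forge: 0 + 4 + 2 + 0 + 4 + 3 + 3 = 16
  Kestrel: 2 + 3 + 4 + 3 + 3 + 2 + 2 = 19
  Lumen: 3 + 2 + 1 + 2 + 2 + 4 + 0 = 14
Kestrel has the highest total.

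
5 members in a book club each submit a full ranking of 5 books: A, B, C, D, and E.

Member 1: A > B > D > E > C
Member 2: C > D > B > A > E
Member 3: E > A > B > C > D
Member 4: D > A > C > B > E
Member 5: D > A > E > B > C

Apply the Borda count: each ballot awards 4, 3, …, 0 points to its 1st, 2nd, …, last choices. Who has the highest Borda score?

Borda scores:
  A: 4 + 1 + 3 + 3 + 3 = 14
  B: 3 + 2 + 2 + 1 + 1 = 9
  C: 0 + 4 + 1 + 2 + 0 = 7
  D: 2 + 3 + 0 + 4 + 4 = 13
  E: 1 + 0 + 4 + 0 + 2 = 7
A has the highest total.

A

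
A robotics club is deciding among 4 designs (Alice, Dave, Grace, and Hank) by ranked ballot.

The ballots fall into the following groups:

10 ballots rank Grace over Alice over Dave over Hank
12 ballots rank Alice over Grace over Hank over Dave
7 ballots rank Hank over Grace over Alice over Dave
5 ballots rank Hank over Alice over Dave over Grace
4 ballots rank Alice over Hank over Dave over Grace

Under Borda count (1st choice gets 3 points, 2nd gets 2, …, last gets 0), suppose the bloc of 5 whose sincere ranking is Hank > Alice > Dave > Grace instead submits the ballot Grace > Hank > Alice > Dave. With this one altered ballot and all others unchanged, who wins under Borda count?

Grace

Borda totals with the altered ballot: Alice 80, Dave 14, Grace 83, Hank 51.
The switch changes the winner from Alice to Grace.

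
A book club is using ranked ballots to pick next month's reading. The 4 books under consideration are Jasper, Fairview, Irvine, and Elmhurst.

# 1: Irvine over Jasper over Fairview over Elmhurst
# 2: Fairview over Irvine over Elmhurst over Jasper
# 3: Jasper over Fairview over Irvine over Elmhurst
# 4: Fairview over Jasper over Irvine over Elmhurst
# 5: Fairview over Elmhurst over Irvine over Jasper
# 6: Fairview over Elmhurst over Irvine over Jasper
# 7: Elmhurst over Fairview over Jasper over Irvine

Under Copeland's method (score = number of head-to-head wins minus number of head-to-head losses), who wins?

Pairwise results:
  Jasper vs Fairview: Fairview wins 5–2.
  Jasper vs Irvine: Irvine wins 4–3.
  Jasper vs Elmhurst: Elmhurst wins 4–3.
  Fairview vs Irvine: Fairview wins 6–1.
  Fairview vs Elmhurst: Fairview wins 6–1.
  Irvine vs Elmhurst: Irvine wins 4–3.
Copeland scores (wins − losses):
  Jasper: 0 − 3 = -3
  Fairview: 3 − 0 = 3
  Irvine: 2 − 1 = 1
  Elmhurst: 1 − 2 = -1
Fairview has the best Copeland score.

Fairview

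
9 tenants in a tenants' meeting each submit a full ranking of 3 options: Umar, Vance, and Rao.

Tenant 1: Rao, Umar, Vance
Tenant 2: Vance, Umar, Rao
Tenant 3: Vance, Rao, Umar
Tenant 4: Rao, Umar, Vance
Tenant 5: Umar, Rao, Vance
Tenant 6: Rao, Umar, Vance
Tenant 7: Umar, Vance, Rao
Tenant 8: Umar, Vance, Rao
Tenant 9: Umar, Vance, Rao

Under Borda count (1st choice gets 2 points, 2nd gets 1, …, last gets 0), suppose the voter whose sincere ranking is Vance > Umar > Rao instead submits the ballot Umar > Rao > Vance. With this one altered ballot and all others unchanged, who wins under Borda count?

Umar

Borda totals with the altered ballot: Umar 13, Vance 5, Rao 9.
The winner is unchanged: still Umar.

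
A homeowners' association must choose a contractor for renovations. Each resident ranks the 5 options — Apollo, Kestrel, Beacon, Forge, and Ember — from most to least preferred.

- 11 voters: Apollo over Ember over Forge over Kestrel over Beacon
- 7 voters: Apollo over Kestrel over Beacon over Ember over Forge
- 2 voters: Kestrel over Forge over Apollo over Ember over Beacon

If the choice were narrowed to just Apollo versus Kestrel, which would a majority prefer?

Apollo

Ballots ranking Apollo above Kestrel: 11+7 = 18.
Ballots ranking Kestrel above Apollo: 2.
Apollo wins the head-to-head, 18–2.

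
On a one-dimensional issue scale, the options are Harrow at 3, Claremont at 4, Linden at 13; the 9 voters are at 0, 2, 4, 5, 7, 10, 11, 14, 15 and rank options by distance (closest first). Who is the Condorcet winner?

Claremont

With single-peaked preferences on a line, the Condorcet winner is the candidate closest to the median voter.
The median voter (position 7) is closest to Claremont at 4.
Check: Claremont vs Harrow — voters closer to Claremont: 7 of 9.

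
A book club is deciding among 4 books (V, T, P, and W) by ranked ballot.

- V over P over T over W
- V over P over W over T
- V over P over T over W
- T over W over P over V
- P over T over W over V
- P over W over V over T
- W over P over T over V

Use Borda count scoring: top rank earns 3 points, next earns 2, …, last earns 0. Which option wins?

Borda scores:
  V: 3 + 3 + 3 + 0 + 0 + 1 + 0 = 10
  T: 1 + 0 + 1 + 3 + 2 + 0 + 1 = 8
  P: 2 + 2 + 2 + 1 + 3 + 3 + 2 = 15
  W: 0 + 1 + 0 + 2 + 1 + 2 + 3 = 9
P has the highest total.

P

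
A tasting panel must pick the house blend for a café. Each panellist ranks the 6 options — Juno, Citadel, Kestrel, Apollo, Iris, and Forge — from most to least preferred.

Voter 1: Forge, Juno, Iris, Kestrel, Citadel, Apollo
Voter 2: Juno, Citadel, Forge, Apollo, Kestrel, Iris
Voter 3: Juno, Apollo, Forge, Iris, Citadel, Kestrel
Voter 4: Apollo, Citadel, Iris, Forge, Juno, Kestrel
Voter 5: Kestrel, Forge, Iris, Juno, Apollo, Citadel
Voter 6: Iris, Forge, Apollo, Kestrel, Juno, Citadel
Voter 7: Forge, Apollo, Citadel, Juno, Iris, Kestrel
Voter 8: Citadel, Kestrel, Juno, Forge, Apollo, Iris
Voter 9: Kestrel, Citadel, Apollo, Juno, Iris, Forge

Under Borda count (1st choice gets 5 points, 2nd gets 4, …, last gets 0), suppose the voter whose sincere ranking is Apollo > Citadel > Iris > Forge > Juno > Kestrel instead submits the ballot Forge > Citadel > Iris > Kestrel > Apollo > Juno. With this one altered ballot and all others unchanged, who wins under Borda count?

Borda totals with the altered ballot: Juno 24, Citadel 22, Kestrel 21, Apollo 19, Iris 18, Forge 31.
The winner is unchanged: still Forge.

Forge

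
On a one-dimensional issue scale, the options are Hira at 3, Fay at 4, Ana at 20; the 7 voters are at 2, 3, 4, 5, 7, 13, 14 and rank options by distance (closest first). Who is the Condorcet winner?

Fay

With single-peaked preferences on a line, the Condorcet winner is the candidate closest to the median voter.
The median voter (position 5) is closest to Fay at 4.
Check: Fay vs Hira — voters closer to Fay: 5 of 7.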